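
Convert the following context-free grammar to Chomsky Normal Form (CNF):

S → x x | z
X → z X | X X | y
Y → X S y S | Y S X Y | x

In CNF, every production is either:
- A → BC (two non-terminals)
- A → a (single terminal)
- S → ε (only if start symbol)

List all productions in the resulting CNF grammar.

TX → x; S → z; TZ → z; X → y; TY → y; Y → x; S → TX TX; X → TZ X; X → X X; Y → X X0; X0 → S X1; X1 → TY S; Y → Y X2; X2 → S X3; X3 → X Y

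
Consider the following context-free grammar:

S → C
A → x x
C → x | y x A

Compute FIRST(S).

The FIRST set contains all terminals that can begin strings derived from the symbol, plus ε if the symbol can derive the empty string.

We compute FIRST(S) using the standard algorithm.
FIRST(A) = {x}
FIRST(C) = {x, y}
FIRST(S) = {x, y}
Therefore, FIRST(S) = {x, y}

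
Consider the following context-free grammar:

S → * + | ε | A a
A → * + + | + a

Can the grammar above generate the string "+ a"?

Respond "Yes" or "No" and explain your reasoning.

No - no valid derivation exists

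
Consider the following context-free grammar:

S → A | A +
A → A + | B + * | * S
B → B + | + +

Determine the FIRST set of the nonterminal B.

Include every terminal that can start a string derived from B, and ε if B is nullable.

We compute FIRST(B) using the standard algorithm.
FIRST(A) = {*, +}
FIRST(B) = {+}
FIRST(S) = {*, +}
Therefore, FIRST(B) = {+}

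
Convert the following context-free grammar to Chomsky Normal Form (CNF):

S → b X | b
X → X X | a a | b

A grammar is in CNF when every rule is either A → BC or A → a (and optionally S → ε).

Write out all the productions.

TB → b; S → b; TA → a; X → b; S → TB X; X → X X; X → TA TA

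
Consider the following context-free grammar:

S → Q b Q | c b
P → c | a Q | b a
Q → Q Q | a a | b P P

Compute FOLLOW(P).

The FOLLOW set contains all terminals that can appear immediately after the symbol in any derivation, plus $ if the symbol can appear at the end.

We compute FOLLOW(P) using the standard algorithm.
FOLLOW(S) starts with {$}.
FIRST(P) = {a, b, c}
FIRST(Q) = {a, b}
FIRST(S) = {a, b, c}
FOLLOW(P) = {$, a, b, c}
FOLLOW(Q) = {$, a, b, c}
FOLLOW(S) = {$}
Therefore, FOLLOW(P) = {$, a, b, c}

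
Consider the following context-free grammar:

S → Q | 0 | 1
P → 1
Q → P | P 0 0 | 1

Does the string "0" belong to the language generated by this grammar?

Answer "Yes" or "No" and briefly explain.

Yes - a valid derivation exists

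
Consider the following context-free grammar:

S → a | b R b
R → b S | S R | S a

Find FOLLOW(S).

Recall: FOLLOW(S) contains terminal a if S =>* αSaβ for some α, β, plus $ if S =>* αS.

We compute FOLLOW(S) using the standard algorithm.
FOLLOW(S) starts with {$}.
FIRST(R) = {a, b}
FIRST(S) = {a, b}
FOLLOW(R) = {b}
FOLLOW(S) = {$, a, b}
Therefore, FOLLOW(S) = {$, a, b}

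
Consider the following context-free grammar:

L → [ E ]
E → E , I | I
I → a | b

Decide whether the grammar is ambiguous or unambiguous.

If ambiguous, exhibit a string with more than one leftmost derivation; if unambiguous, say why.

Unambiguous - every string in the language has a unique leftmost derivation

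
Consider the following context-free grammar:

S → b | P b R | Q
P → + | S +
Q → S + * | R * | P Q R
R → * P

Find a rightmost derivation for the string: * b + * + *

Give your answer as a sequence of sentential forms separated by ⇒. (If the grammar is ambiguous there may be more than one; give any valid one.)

S ⇒ Q ⇒ S + * ⇒ Q + * ⇒ R * + * ⇒ * P * + * ⇒ * S + * + * ⇒ * b + * + *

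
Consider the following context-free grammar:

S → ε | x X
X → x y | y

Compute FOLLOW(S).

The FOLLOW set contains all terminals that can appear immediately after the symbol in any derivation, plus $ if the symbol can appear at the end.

We compute FOLLOW(S) using the standard algorithm.
FOLLOW(S) starts with {$}.
FIRST(S) = {x, ε}
FIRST(X) = {x, y}
FOLLOW(S) = {$}
FOLLOW(X) = {$}
Therefore, FOLLOW(S) = {$}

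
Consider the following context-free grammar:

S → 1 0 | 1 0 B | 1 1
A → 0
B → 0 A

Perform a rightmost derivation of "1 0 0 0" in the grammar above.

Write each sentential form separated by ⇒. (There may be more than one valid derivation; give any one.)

S ⇒ 1 0 B ⇒ 1 0 0 A ⇒ 1 0 0 0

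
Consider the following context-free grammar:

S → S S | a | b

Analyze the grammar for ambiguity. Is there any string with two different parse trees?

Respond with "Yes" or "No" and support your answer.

Yes - the string 'b a a b b' has two distinct parse trees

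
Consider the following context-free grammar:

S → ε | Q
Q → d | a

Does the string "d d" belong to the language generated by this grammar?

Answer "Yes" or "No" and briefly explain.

No - no valid derivation exists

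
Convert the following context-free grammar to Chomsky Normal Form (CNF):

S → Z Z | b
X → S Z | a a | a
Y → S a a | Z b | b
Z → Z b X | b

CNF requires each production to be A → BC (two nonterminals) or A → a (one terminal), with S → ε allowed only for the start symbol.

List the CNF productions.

S → b; TA → a; X → a; TB → b; Y → b; Z → b; S → Z Z; X → S Z; X → TA TA; Y → S X0; X0 → TA TA; Y → Z TB; Z → Z X1; X1 → TB X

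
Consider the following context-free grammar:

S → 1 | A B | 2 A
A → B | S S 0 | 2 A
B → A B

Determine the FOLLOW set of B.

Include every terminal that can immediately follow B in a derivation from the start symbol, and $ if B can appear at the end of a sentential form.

We compute FOLLOW(B) using the standard algorithm.
FOLLOW(S) starts with {$}.
FIRST(A) = {1, 2}
FIRST(B) = {1, 2}
FIRST(S) = {1, 2}
FOLLOW(A) = {$, 0, 1, 2}
FOLLOW(B) = {$, 0, 1, 2}
FOLLOW(S) = {$, 0, 1, 2}
Therefore, FOLLOW(B) = {$, 0, 1, 2}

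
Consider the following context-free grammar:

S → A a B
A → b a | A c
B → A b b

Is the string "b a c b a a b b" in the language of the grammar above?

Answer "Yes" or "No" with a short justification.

No - no valid derivation exists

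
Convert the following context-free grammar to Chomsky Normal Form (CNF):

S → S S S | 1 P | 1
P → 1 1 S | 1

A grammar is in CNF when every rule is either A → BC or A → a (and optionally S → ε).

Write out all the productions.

T1 → 1; S → 1; P → 1; S → S X0; X0 → S S; S → T1 P; P → T1 X1; X1 → T1 S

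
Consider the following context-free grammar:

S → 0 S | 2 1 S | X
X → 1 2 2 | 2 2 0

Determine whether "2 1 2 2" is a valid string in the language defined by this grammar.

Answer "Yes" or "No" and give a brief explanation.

No - no valid derivation exists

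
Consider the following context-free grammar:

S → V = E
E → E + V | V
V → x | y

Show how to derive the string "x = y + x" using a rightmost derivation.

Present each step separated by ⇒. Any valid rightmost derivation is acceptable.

S ⇒ V = E ⇒ V = E + V ⇒ V = E + x ⇒ V = V + x ⇒ V = y + x ⇒ x = y + x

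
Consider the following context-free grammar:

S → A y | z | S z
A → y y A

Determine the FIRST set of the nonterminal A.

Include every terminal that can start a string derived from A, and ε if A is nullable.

We compute FIRST(A) using the standard algorithm.
FIRST(A) = {y}
FIRST(S) = {y, z}
Therefore, FIRST(A) = {y}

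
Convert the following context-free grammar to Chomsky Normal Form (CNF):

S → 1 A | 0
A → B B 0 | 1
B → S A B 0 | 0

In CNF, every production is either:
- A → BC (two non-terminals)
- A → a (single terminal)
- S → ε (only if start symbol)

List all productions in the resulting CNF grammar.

T1 → 1; S → 0; T0 → 0; A → 1; B → 0; S → T1 A; A → B X0; X0 → B T0; B → S X1; X1 → A X2; X2 → B T0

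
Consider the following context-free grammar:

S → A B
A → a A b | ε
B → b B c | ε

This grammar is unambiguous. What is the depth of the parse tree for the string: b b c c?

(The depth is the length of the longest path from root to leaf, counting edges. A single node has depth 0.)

4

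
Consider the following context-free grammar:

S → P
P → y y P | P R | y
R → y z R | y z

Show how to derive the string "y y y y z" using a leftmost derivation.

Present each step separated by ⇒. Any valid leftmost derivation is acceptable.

S ⇒ P ⇒ P R ⇒ y y P R ⇒ y y y R ⇒ y y y y z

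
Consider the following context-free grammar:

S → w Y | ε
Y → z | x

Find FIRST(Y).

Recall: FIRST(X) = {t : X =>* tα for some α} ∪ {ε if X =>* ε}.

We compute FIRST(Y) using the standard algorithm.
FIRST(S) = {w, ε}
FIRST(Y) = {x, z}
Therefore, FIRST(Y) = {x, z}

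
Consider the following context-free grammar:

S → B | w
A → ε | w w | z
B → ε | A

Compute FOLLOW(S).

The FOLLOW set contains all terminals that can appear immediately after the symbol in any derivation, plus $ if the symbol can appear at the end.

We compute FOLLOW(S) using the standard algorithm.
FOLLOW(S) starts with {$}.
FIRST(A) = {w, z, ε}
FIRST(B) = {w, z, ε}
FIRST(S) = {w, z, ε}
FOLLOW(A) = {$}
FOLLOW(B) = {$}
FOLLOW(S) = {$}
Therefore, FOLLOW(S) = {$}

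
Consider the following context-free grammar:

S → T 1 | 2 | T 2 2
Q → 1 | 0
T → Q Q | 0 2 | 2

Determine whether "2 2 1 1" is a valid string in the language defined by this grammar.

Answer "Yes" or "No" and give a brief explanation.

No - no valid derivation exists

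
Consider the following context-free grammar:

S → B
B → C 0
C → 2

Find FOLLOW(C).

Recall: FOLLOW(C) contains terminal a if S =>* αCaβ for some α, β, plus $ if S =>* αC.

We compute FOLLOW(C) using the standard algorithm.
FOLLOW(S) starts with {$}.
FIRST(B) = {2}
FIRST(C) = {2}
FIRST(S) = {2}
FOLLOW(B) = {$}
FOLLOW(C) = {0}
FOLLOW(S) = {$}
Therefore, FOLLOW(C) = {0}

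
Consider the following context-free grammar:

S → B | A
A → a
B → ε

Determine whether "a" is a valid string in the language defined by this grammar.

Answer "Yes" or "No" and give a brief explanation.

Yes - a valid derivation exists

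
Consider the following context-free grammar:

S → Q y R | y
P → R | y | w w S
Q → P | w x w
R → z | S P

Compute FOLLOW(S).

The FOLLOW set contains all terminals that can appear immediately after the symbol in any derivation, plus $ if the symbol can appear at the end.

We compute FOLLOW(S) using the standard algorithm.
FOLLOW(S) starts with {$}.
FIRST(P) = {w, y, z}
FIRST(Q) = {w, y, z}
FIRST(R) = {w, y, z}
FIRST(S) = {w, y, z}
FOLLOW(P) = {$, w, y, z}
FOLLOW(Q) = {y}
FOLLOW(R) = {$, w, y, z}
FOLLOW(S) = {$, w, y, z}
Therefore, FOLLOW(S) = {$, w, y, z}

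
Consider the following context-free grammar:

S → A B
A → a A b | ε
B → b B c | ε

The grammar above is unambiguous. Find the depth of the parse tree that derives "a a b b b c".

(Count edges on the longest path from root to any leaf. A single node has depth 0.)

4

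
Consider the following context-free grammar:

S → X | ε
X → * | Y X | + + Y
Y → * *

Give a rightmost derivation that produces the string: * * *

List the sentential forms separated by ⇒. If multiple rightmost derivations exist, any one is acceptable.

S ⇒ X ⇒ Y X ⇒ Y * ⇒ * * *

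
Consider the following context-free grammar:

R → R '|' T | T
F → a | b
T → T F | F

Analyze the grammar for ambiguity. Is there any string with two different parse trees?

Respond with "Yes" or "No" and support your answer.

No - the grammar is unambiguous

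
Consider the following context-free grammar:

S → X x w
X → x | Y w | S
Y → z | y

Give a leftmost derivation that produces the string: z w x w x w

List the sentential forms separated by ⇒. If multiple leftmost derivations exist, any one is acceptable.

S ⇒ X x w ⇒ S x w ⇒ X x w x w ⇒ Y w x w x w ⇒ z w x w x w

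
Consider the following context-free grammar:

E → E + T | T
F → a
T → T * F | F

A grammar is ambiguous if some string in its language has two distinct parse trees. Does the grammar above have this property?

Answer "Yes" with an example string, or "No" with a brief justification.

No - the grammar is unambiguous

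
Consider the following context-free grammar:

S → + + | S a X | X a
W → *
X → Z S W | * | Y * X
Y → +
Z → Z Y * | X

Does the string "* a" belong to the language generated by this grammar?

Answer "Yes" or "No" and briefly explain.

Yes - a valid derivation exists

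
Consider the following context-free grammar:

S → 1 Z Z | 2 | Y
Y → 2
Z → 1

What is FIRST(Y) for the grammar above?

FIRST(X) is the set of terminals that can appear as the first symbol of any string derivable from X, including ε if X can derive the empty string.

We compute FIRST(Y) using the standard algorithm.
FIRST(S) = {1, 2}
FIRST(Y) = {2}
FIRST(Z) = {1}
Therefore, FIRST(Y) = {2}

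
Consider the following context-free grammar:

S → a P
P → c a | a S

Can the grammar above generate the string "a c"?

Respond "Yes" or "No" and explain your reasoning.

No - no valid derivation exists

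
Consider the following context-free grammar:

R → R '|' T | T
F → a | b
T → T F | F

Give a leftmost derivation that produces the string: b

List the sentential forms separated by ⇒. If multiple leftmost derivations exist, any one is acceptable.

R ⇒ T ⇒ F ⇒ b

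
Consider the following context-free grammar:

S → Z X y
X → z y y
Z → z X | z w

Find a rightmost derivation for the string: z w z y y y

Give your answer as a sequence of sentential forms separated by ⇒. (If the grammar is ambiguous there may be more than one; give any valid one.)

S ⇒ Z X y ⇒ Z z y y y ⇒ z w z y y y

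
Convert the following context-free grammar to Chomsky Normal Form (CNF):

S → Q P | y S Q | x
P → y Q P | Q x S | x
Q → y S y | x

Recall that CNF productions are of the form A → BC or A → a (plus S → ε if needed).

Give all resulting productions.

TY → y; S → x; TX → x; P → x; Q → x; S → Q P; S → TY X0; X0 → S Q; P → TY X1; X1 → Q P; P → Q X2; X2 → TX S; Q → TY X3; X3 → S TY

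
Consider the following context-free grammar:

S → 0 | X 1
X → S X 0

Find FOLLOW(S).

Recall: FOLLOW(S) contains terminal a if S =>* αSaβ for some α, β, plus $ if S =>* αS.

We compute FOLLOW(S) using the standard algorithm.
FOLLOW(S) starts with {$}.
FIRST(S) = {0}
FIRST(X) = {0}
FOLLOW(S) = {$, 0}
FOLLOW(X) = {0, 1}
Therefore, FOLLOW(S) = {$, 0}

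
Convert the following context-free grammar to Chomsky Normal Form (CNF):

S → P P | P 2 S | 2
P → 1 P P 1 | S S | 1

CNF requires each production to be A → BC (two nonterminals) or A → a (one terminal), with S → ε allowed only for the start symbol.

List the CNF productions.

T2 → 2; S → 2; T1 → 1; P → 1; S → P P; S → P X0; X0 → T2 S; P → T1 X1; X1 → P X2; X2 → P T1; P → S S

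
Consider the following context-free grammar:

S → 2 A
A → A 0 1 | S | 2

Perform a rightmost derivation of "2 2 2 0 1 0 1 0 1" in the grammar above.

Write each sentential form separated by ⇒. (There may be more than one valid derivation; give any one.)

S ⇒ 2 A ⇒ 2 A 0 1 ⇒ 2 A 0 1 0 1 ⇒ 2 A 0 1 0 1 0 1 ⇒ 2 S 0 1 0 1 0 1 ⇒ 2 2 A 0 1 0 1 0 1 ⇒ 2 2 2 0 1 0 1 0 1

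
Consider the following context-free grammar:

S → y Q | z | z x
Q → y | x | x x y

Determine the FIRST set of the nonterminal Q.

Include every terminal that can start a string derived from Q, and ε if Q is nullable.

We compute FIRST(Q) using the standard algorithm.
FIRST(Q) = {x, y}
FIRST(S) = {y, z}
Therefore, FIRST(Q) = {x, y}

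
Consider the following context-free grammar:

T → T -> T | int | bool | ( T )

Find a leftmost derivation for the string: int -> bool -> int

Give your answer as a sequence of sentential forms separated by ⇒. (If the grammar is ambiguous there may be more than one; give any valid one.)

T ⇒ T -> T ⇒ int -> T ⇒ int -> T -> T ⇒ int -> bool -> T ⇒ int -> bool -> int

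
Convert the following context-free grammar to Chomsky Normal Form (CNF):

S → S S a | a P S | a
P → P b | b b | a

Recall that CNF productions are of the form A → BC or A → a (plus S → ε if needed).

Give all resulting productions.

TA → a; S → a; TB → b; P → a; S → S X0; X0 → S TA; S → TA X1; X1 → P S; P → P TB; P → TB TB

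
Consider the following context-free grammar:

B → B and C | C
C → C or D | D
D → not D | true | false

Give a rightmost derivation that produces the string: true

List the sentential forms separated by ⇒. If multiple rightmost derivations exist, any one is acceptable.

B ⇒ C ⇒ D ⇒ true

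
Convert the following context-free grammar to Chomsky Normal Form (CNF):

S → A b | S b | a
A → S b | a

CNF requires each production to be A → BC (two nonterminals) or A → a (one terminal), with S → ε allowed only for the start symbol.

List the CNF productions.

TB → b; S → a; A → a; S → A TB; S → S TB; A → S TB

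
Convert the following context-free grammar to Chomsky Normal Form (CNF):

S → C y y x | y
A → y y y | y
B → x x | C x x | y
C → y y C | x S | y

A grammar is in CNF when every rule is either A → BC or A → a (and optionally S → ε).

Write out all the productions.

TY → y; TX → x; S → y; A → y; B → y; C → y; S → C X0; X0 → TY X1; X1 → TY TX; A → TY X2; X2 → TY TY; B → TX TX; B → C X3; X3 → TX TX; C → TY X4; X4 → TY C; C → TX S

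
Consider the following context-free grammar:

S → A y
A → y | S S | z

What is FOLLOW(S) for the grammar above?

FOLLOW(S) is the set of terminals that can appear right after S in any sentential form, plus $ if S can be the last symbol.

We compute FOLLOW(S) using the standard algorithm.
FOLLOW(S) starts with {$}.
FIRST(A) = {y, z}
FIRST(S) = {y, z}
FOLLOW(A) = {y}
FOLLOW(S) = {$, y, z}
Therefore, FOLLOW(S) = {$, y, z}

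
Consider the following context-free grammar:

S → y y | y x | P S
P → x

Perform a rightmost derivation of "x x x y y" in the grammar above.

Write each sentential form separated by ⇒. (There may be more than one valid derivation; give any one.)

S ⇒ P S ⇒ P P S ⇒ P P P S ⇒ P P P y y ⇒ P P x y y ⇒ P x x y y ⇒ x x x y y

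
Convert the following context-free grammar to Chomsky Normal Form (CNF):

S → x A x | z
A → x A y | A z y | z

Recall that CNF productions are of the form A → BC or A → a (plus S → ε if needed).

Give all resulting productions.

TX → x; S → z; TY → y; TZ → z; A → z; S → TX X0; X0 → A TX; A → TX X1; X1 → A TY; A → A X2; X2 → TZ TY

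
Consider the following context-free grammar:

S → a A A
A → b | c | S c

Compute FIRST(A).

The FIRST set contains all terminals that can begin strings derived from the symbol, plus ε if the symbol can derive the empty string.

We compute FIRST(A) using the standard algorithm.
FIRST(A) = {a, b, c}
FIRST(S) = {a}
Therefore, FIRST(A) = {a, b, c}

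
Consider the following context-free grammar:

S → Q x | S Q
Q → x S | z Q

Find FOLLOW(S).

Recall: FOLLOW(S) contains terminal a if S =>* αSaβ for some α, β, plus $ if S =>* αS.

We compute FOLLOW(S) using the standard algorithm.
FOLLOW(S) starts with {$}.
FIRST(Q) = {x, z}
FIRST(S) = {x, z}
FOLLOW(Q) = {$, x, z}
FOLLOW(S) = {$, x, z}
Therefore, FOLLOW(S) = {$, x, z}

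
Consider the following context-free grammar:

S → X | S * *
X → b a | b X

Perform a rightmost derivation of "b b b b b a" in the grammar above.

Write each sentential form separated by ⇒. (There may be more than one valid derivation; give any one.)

S ⇒ X ⇒ b X ⇒ b b X ⇒ b b b X ⇒ b b b b X ⇒ b b b b b a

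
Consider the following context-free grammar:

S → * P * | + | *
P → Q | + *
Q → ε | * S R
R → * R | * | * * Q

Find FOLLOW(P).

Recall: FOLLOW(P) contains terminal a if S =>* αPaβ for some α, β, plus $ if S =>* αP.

We compute FOLLOW(P) using the standard algorithm.
FOLLOW(S) starts with {$}.
FIRST(P) = {*, +, ε}
FIRST(Q) = {*, ε}
FIRST(R) = {*}
FIRST(S) = {*, +}
FOLLOW(P) = {*}
FOLLOW(Q) = {*}
FOLLOW(R) = {*}
FOLLOW(S) = {$, *}
Therefore, FOLLOW(P) = {*}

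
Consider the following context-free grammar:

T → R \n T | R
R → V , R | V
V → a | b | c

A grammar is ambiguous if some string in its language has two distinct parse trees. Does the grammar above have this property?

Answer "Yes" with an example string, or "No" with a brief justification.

No - the grammar is unambiguous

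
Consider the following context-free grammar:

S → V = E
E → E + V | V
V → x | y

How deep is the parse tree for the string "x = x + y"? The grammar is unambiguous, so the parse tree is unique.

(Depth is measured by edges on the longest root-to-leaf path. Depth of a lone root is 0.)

4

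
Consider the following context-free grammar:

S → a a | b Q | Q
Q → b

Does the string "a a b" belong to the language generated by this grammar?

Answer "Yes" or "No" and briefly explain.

No - no valid derivation exists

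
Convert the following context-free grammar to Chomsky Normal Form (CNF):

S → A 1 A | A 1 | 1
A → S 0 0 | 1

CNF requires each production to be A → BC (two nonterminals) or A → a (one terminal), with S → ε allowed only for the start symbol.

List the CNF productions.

T1 → 1; S → 1; T0 → 0; A → 1; S → A X0; X0 → T1 A; S → A T1; A → S X1; X1 → T0 T0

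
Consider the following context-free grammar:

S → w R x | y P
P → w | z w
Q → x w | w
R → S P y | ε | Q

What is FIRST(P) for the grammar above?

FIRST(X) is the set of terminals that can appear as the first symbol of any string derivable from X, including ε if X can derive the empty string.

We compute FIRST(P) using the standard algorithm.
FIRST(P) = {w, z}
FIRST(Q) = {w, x}
FIRST(R) = {w, x, y, ε}
FIRST(S) = {w, y}
Therefore, FIRST(P) = {w, z}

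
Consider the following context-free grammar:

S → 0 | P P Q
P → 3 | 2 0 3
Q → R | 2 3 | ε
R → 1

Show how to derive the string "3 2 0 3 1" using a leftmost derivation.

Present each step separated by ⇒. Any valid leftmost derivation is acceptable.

S ⇒ P P Q ⇒ 3 P Q ⇒ 3 2 0 3 Q ⇒ 3 2 0 3 R ⇒ 3 2 0 3 1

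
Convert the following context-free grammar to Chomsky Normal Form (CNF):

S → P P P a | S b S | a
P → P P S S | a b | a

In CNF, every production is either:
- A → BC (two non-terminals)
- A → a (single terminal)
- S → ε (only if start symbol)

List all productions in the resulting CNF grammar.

TA → a; TB → b; S → a; P → a; S → P X0; X0 → P X1; X1 → P TA; S → S X2; X2 → TB S; P → P X3; X3 → P X4; X4 → S S; P → TA TB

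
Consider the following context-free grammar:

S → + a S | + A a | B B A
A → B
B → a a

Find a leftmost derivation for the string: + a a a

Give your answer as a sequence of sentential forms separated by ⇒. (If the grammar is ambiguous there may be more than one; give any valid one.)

S ⇒ + A a ⇒ + B a ⇒ + a a a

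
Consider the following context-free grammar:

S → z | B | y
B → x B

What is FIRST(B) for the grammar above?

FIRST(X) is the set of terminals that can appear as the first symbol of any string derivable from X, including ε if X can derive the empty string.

We compute FIRST(B) using the standard algorithm.
FIRST(B) = {x}
FIRST(S) = {x, y, z}
Therefore, FIRST(B) = {x}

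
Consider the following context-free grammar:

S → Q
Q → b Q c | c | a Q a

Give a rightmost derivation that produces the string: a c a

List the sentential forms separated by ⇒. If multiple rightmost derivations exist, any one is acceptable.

S ⇒ Q ⇒ a Q a ⇒ a c a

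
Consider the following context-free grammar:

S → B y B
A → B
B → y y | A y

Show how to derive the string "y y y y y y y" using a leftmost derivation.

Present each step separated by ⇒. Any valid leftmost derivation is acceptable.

S ⇒ B y B ⇒ A y y B ⇒ B y y B ⇒ y y y y B ⇒ y y y y A y ⇒ y y y y B y ⇒ y y y y y y y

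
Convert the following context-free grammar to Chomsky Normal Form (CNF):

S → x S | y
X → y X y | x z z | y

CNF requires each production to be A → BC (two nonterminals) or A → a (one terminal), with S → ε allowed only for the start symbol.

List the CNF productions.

TX → x; S → y; TY → y; TZ → z; X → y; S → TX S; X → TY X0; X0 → X TY; X → TX X1; X1 → TZ TZ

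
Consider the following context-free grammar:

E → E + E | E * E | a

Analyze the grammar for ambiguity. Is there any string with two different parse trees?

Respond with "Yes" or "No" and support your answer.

Yes - the string 'a * a + a * a' has two distinct parse trees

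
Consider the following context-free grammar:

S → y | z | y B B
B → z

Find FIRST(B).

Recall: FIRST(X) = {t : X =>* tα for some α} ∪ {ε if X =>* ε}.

We compute FIRST(B) using the standard algorithm.
FIRST(B) = {z}
FIRST(S) = {y, z}
Therefore, FIRST(B) = {z}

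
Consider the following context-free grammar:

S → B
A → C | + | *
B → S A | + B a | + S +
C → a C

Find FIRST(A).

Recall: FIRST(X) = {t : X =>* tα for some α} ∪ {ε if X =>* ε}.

We compute FIRST(A) using the standard algorithm.
FIRST(A) = {*, +, a}
FIRST(B) = {+}
FIRST(C) = {a}
FIRST(S) = {+}
Therefore, FIRST(A) = {*, +, a}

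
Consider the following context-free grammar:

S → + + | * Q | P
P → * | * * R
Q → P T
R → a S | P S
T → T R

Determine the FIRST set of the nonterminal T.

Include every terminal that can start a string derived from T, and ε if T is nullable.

We compute FIRST(T) using the standard algorithm.
FIRST(P) = {*}
FIRST(Q) = {*}
FIRST(R) = {*, a}
FIRST(S) = {*, +}
FIRST(T) = {}
Therefore, FIRST(T) = {}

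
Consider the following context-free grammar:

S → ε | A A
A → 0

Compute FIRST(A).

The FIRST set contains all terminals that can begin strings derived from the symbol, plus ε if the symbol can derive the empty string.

We compute FIRST(A) using the standard algorithm.
FIRST(A) = {0}
FIRST(S) = {0, ε}
Therefore, FIRST(A) = {0}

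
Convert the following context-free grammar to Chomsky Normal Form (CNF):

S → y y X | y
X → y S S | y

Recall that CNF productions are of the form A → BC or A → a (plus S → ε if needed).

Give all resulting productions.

TY → y; S → y; X → y; S → TY X0; X0 → TY X; X → TY X1; X1 → S S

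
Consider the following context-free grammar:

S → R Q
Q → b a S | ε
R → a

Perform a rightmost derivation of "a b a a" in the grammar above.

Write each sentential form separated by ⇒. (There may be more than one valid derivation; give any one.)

S ⇒ R Q ⇒ R b a S ⇒ R b a R Q ⇒ R b a R ⇒ R b a a ⇒ a b a a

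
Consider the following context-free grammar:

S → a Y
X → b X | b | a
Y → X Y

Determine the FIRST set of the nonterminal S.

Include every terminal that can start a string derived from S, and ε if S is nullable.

We compute FIRST(S) using the standard algorithm.
FIRST(S) = {a}
FIRST(X) = {a, b}
FIRST(Y) = {a, b}
Therefore, FIRST(S) = {a}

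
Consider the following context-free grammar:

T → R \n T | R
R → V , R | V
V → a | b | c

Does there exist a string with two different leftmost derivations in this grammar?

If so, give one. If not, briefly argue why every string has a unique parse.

No - every string in the language has a unique leftmost derivation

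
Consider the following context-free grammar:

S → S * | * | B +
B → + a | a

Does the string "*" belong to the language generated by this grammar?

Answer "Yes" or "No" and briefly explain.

Yes - a valid derivation exists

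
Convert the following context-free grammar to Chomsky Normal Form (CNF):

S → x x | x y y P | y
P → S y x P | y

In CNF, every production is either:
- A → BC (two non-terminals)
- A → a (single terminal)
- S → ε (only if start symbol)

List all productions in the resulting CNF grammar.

TX → x; TY → y; S → y; P → y; S → TX TX; S → TX X0; X0 → TY X1; X1 → TY P; P → S X2; X2 → TY X3; X3 → TX P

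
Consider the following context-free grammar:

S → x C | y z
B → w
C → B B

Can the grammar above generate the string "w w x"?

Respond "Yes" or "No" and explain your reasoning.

No - no valid derivation exists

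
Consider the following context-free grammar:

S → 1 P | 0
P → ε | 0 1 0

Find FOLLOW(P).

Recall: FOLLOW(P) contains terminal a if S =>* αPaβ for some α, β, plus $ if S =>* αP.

We compute FOLLOW(P) using the standard algorithm.
FOLLOW(S) starts with {$}.
FIRST(P) = {0, ε}
FIRST(S) = {0, 1}
FOLLOW(P) = {$}
FOLLOW(S) = {$}
Therefore, FOLLOW(P) = {$}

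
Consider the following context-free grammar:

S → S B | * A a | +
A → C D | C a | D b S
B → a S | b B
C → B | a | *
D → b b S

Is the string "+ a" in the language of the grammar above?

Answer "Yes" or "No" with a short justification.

No - no valid derivation exists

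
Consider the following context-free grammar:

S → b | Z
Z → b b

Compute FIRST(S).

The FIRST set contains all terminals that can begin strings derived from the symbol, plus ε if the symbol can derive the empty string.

We compute FIRST(S) using the standard algorithm.
FIRST(S) = {b}
FIRST(Z) = {b}
Therefore, FIRST(S) = {b}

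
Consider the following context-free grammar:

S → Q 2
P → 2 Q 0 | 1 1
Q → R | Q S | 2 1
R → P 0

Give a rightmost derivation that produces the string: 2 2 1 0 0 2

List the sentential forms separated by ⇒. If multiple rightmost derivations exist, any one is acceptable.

S ⇒ Q 2 ⇒ R 2 ⇒ P 0 2 ⇒ 2 Q 0 0 2 ⇒ 2 2 1 0 0 2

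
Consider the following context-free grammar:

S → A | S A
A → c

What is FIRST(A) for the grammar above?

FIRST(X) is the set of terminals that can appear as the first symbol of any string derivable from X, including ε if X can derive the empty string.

We compute FIRST(A) using the standard algorithm.
FIRST(A) = {c}
FIRST(S) = {c}
Therefore, FIRST(A) = {c}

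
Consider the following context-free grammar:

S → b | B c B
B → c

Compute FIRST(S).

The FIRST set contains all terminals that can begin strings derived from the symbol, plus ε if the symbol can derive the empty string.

We compute FIRST(S) using the standard algorithm.
FIRST(B) = {c}
FIRST(S) = {b, c}
Therefore, FIRST(S) = {b, c}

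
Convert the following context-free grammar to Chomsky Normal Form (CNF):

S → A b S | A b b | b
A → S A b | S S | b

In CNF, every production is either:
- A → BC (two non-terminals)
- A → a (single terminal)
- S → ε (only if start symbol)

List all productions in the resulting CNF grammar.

TB → b; S → b; A → b; S → A X0; X0 → TB S; S → A X1; X1 → TB TB; A → S X2; X2 → A TB; A → S S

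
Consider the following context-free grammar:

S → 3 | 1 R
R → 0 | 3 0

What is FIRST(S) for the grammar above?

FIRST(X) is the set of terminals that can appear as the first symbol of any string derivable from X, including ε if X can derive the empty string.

We compute FIRST(S) using the standard algorithm.
FIRST(R) = {0, 3}
FIRST(S) = {1, 3}
Therefore, FIRST(S) = {1, 3}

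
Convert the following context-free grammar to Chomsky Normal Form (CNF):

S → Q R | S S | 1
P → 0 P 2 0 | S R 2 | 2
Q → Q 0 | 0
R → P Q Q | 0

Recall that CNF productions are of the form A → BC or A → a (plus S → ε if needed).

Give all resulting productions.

S → 1; T0 → 0; T2 → 2; P → 2; Q → 0; R → 0; S → Q R; S → S S; P → T0 X0; X0 → P X1; X1 → T2 T0; P → S X2; X2 → R T2; Q → Q T0; R → P X3; X3 → Q Q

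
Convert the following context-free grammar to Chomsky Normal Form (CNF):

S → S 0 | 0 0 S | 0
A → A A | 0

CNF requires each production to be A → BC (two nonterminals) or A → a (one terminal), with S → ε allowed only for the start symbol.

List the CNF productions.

T0 → 0; S → 0; A → 0; S → S T0; S → T0 X0; X0 → T0 S; A → A A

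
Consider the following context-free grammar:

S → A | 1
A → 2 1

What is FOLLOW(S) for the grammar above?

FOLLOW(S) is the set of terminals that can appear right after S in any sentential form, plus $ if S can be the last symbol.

We compute FOLLOW(S) using the standard algorithm.
FOLLOW(S) starts with {$}.
FIRST(A) = {2}
FIRST(S) = {1, 2}
FOLLOW(A) = {$}
FOLLOW(S) = {$}
Therefore, FOLLOW(S) = {$}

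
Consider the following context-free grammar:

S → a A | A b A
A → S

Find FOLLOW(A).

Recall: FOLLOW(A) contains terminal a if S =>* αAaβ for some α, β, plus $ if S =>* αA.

We compute FOLLOW(A) using the standard algorithm.
FOLLOW(S) starts with {$}.
FIRST(A) = {a}
FIRST(S) = {a}
FOLLOW(A) = {$, b}
FOLLOW(S) = {$, b}
Therefore, FOLLOW(A) = {$, b}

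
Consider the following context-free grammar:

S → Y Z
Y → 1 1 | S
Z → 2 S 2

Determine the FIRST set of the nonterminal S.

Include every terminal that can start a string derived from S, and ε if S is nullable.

We compute FIRST(S) using the standard algorithm.
FIRST(S) = {1}
FIRST(Y) = {1}
FIRST(Z) = {2}
Therefore, FIRST(S) = {1}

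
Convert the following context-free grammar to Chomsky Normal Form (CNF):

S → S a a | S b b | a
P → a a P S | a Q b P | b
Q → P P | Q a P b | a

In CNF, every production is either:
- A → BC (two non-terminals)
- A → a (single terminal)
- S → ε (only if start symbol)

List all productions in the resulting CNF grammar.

TA → a; TB → b; S → a; P → b; Q → a; S → S X0; X0 → TA TA; S → S X1; X1 → TB TB; P → TA X2; X2 → TA X3; X3 → P S; P → TA X4; X4 → Q X5; X5 → TB P; Q → P P; Q → Q X6; X6 → TA X7; X7 → P TB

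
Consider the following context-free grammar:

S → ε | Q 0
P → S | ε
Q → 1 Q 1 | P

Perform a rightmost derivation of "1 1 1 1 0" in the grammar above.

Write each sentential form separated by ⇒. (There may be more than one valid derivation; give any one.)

S ⇒ Q 0 ⇒ 1 Q 1 0 ⇒ 1 1 Q 1 1 0 ⇒ 1 1 P 1 1 0 ⇒ 1 1 1 1 0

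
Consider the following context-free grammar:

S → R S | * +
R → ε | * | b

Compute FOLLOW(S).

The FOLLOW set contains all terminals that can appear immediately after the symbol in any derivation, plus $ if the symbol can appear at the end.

We compute FOLLOW(S) using the standard algorithm.
FOLLOW(S) starts with {$}.
FIRST(R) = {*, b, ε}
FIRST(S) = {*, b}
FOLLOW(R) = {*, b}
FOLLOW(S) = {$}
Therefore, FOLLOW(S) = {$}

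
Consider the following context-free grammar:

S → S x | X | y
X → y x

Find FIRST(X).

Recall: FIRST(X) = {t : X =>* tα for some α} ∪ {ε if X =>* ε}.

We compute FIRST(X) using the standard algorithm.
FIRST(S) = {y}
FIRST(X) = {y}
Therefore, FIRST(X) = {y}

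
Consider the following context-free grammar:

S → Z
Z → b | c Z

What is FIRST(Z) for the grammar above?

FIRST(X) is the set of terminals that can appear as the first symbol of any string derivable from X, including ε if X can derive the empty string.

We compute FIRST(Z) using the standard algorithm.
FIRST(S) = {b, c}
FIRST(Z) = {b, c}
Therefore, FIRST(Z) = {b, c}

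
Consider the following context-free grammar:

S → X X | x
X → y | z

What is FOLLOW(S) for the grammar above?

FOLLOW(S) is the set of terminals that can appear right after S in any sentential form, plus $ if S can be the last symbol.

We compute FOLLOW(S) using the standard algorithm.
FOLLOW(S) starts with {$}.
FIRST(S) = {x, y, z}
FIRST(X) = {y, z}
FOLLOW(S) = {$}
FOLLOW(X) = {$, y, z}
Therefore, FOLLOW(S) = {$}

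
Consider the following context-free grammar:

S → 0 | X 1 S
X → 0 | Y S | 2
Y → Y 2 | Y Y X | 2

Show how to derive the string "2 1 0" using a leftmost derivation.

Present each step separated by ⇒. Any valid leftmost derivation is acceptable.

S ⇒ X 1 S ⇒ 2 1 S ⇒ 2 1 0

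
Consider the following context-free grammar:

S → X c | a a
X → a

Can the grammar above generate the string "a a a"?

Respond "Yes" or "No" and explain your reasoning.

No - no valid derivation exists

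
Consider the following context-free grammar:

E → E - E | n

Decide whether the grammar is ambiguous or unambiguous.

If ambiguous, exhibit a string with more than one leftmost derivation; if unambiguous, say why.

Ambiguous - the string 'n - n - n - n - n' has two distinct leftmost derivations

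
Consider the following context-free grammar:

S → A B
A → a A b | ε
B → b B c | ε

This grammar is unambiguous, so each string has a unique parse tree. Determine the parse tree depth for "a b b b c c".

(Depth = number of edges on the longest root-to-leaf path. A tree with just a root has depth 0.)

4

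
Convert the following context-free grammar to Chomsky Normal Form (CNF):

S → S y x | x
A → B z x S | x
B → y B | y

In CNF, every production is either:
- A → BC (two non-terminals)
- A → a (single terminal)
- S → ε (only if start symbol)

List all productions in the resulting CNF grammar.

TY → y; TX → x; S → x; TZ → z; A → x; B → y; S → S X0; X0 → TY TX; A → B X1; X1 → TZ X2; X2 → TX S; B → TY B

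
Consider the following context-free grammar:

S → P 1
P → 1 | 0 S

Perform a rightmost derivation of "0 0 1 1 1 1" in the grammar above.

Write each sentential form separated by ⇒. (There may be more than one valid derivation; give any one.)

S ⇒ P 1 ⇒ 0 S 1 ⇒ 0 P 1 1 ⇒ 0 0 S 1 1 ⇒ 0 0 P 1 1 1 ⇒ 0 0 1 1 1 1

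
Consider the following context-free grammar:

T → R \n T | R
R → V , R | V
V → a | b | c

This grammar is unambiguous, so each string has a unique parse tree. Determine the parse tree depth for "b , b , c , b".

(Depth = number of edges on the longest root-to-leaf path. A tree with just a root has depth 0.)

6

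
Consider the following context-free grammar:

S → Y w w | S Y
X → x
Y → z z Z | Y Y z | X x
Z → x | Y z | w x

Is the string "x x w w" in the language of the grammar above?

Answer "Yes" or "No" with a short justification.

Yes - a valid derivation exists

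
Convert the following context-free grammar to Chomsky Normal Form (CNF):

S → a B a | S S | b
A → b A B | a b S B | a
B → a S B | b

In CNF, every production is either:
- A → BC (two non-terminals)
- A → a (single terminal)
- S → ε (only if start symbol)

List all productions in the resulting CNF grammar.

TA → a; S → b; TB → b; A → a; B → b; S → TA X0; X0 → B TA; S → S S; A → TB X1; X1 → A B; A → TA X2; X2 → TB X3; X3 → S B; B → TA X4; X4 → S B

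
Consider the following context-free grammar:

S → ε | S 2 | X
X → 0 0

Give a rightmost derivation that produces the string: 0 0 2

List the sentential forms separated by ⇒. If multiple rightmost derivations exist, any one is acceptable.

S ⇒ S 2 ⇒ X 2 ⇒ 0 0 2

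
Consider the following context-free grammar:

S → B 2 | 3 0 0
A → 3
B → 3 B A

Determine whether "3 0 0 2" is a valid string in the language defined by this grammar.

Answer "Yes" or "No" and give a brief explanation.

No - no valid derivation exists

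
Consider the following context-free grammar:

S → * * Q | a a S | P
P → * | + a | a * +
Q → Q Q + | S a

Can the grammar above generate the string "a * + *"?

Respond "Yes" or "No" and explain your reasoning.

No - no valid derivation exists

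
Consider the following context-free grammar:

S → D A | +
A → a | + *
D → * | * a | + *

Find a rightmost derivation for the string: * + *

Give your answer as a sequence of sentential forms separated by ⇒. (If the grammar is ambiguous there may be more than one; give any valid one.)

S ⇒ D A ⇒ D + * ⇒ * + *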